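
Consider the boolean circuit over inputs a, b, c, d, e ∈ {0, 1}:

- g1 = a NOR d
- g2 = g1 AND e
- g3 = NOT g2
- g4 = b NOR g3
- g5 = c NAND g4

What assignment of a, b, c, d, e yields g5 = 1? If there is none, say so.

Check with a=0, b=1, c=0, d=1, e=1:
g1 = a NOR d = 0 NOR 1 = 0
g2 = g1 AND e = 0 AND 1 = 0
g3 = NOT g2 = NOT 0 = 1
g4 = b NOR g3 = 1 NOR 1 = 0
g5 = c NAND g4 = 0 NAND 0 = 1
So g5 = 1 as required.

a=0, b=1, c=0, d=1, e=1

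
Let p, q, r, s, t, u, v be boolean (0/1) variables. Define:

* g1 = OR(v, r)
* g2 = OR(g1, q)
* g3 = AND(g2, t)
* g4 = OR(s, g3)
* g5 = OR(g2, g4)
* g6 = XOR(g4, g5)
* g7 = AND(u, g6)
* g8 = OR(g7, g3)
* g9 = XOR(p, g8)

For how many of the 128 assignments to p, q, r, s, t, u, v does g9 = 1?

g9 = XOR(p, g8) must be 1, so p and g8 differ.
Enumerating the 128 input combinations, 64 give g9 = 1 and 64 give g9 = 0.

64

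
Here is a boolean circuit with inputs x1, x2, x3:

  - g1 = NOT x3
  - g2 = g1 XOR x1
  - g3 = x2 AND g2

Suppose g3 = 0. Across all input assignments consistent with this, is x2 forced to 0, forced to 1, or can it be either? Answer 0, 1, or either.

either

Both values of x2 occur among assignments with g3 = 0:
  x2=0: x1=0, x2=0, x3=0
  x2=1: x1=0, x2=1, x3=1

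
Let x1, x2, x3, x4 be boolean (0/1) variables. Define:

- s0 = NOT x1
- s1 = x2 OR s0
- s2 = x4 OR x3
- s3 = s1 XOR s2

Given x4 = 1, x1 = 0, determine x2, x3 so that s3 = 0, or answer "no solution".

Check with x4 = 1, x1 = 0 and x2=0, x3=1:
s0 = NOT x1 = NOT 0 = 1
s1 = x2 OR s0 = 0 OR 1 = 1
s2 = x4 OR x3 = 1 OR 1 = 1
s3 = s1 XOR s2 = 1 XOR 1 = 0
So s3 = 0.

x2=0, x3=1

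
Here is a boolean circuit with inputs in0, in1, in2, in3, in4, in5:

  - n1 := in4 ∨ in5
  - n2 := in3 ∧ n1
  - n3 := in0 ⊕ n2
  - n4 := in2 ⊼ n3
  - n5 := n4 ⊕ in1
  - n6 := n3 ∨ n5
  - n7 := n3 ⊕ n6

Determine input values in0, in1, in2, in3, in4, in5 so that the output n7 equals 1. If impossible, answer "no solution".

Check with in0=0, in1=0, in2=1, in3=0, in4=1, in5=1:
n1 = in4 ∨ in5 = 1 ∨ 1 = 1
n2 = in3 ∧ n1 = 0 ∧ 1 = 0
n3 = in0 ⊕ n2 = 0 ⊕ 0 = 0
n4 = in2 ⊼ n3 = 1 ⊼ 0 = 1
n5 = n4 ⊕ in1 = 1 ⊕ 0 = 1
n6 = n3 ∨ n5 = 0 ∨ 1 = 1
n7 = n3 ⊕ n6 = 0 ⊕ 1 = 1
So n7 = 1 as required.

in0=0, in1=0, in2=1, in3=0, in4=1, in5=1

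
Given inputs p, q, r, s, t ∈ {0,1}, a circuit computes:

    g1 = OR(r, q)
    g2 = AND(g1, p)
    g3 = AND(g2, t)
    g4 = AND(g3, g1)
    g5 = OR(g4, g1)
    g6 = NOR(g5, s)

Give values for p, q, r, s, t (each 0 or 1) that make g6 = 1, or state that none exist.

p=0, q=0, r=0, s=0, t=0

g6 = NOR(g5, s) must be 1, so both g5 = 0 and s = 0.
g5 = OR(g4, g1) must be 0, so both g4 = 0 and g1 = 0.
Check with p=0, q=0, r=0, s=0, t=0:
g1 = OR(r, q) = OR(0, 0) = 0
g2 = AND(g1, p) = AND(0, 0) = 0
g3 = AND(g2, t) = AND(0, 0) = 0
g4 = AND(g3, g1) = AND(0, 0) = 0
g5 = OR(g4, g1) = OR(0, 0) = 0
g6 = NOR(g5, s) = NOR(0, 0) = 1
So g6 = 1 as required.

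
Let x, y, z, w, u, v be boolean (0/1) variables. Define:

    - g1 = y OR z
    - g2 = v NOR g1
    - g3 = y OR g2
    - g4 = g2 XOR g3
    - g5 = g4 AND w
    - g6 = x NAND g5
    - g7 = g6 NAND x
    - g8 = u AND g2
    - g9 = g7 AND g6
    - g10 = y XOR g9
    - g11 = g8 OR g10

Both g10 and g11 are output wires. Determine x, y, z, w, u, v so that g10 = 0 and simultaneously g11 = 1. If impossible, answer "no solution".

Check with x=1 y=0 z=0 w=1 u=1 v=0:
g1 = y OR z = 0 OR 0 = 0
g2 = v NOR g1 = 0 NOR 0 = 1
g3 = y OR g2 = 0 OR 1 = 1
g4 = g2 XOR g3 = 1 XOR 1 = 0
g5 = g4 AND w = 0 AND 1 = 0
g6 = x NAND g5 = 1 NAND 0 = 1
g7 = g6 NAND x = 1 NAND 1 = 0
g8 = u AND g2 = 1 AND 1 = 1
g9 = g7 AND g6 = 0 AND 1 = 0
g10 = y XOR g9 = 0 XOR 0 = 0
g11 = g8 OR g10 = 1 OR 0 = 1
So g10 = 0 and g11 = 1.

x=1 y=0 z=0 w=1 u=1 v=0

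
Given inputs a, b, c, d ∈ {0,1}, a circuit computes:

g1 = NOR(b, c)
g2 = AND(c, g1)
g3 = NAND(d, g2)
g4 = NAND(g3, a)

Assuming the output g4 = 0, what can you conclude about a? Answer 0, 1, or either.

g4 = NAND(g3, a) must be 0, so both g3 = 1 and a = 1.
g3 = NAND(d, g2) must be 1, so at least one of d, g2 is 0.
Every assignment with g4 = 0 has a = 1; there are 8 such assignment(s).

1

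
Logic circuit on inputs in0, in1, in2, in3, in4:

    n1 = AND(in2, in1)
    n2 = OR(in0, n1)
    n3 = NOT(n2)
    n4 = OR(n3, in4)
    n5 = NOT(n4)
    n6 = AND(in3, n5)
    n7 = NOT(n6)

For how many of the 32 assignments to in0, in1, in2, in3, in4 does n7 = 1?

n7 = NOT(n6) must be 1, so n6 = 0.
n6 = AND(in3, n5) must be 0, so at least one of in3, n5 is 0.
Enumerating the 32 input combinations, 27 give n7 = 1 and 5 give n7 = 0.

27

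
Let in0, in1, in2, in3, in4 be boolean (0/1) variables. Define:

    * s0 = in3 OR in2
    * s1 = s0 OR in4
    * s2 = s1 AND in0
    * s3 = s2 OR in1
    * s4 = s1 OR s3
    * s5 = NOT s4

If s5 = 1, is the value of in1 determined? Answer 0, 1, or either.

s5 = NOT s4 must be 1, so s4 = 0.
s4 = s1 OR s3 must be 0, so both s1 = 0 and s3 = 0.
s1 = s0 OR in4 must be 0, so both s0 = 0 and in4 = 0.
Every assignment with s5 = 1 has in1 = 0; there are 2 such assignment(s).
  in0=0, in1=0, in2=0, in3=0, in4=0
  in0=1, in1=0, in2=0, in3=0, in4=0

0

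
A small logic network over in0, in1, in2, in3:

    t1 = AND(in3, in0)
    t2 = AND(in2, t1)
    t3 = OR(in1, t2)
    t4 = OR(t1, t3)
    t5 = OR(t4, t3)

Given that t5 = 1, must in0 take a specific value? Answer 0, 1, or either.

Both values of in0 occur among assignments with t5 = 1:
  in0=0: in0=0, in1=1, in2=0, in3=0
  in0=1: in0=1, in1=0, in2=0, in3=1

either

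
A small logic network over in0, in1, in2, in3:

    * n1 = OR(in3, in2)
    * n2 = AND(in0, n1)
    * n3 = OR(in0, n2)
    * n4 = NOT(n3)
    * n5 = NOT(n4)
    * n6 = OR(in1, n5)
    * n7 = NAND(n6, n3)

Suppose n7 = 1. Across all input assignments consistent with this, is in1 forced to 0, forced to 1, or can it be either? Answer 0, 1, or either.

Both values of in1 occur among assignments with n7 = 1:
  in1=0: in0=0, in1=0, in2=0, in3=0
  in1=1: in0=0, in1=1, in2=0, in3=0

either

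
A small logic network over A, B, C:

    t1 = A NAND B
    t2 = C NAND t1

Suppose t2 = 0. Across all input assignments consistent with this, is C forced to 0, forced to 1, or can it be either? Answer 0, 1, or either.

1

t2 = C NAND t1 must be 0, so both C = 1 and t1 = 1.
t1 = A NAND B must be 1, so at least one of A, B is 0.
Every assignment with t2 = 0 has C = 1; there are 3 such assignment(s).
  A=0, B=0, C=1
  A=0, B=1, C=1
  A=1, B=0, C=1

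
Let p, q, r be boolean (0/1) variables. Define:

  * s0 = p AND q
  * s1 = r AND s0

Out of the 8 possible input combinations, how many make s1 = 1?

s1 = r AND s0 must be 1, so both r = 1 and s0 = 1.
s0 = p AND q must be 1, so both p = 1 and q = 1.
Satisfying assignments:
  p=1, q=1, r=1

1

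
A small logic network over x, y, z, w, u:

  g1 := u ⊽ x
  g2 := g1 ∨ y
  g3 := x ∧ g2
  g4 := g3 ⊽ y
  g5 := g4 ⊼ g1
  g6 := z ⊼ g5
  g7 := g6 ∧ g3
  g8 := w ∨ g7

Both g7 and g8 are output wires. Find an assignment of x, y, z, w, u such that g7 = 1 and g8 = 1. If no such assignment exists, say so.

Check with x=1, y=1, z=0, w=0, u=0:
g1 = u ⊽ x = 0 ⊽ 1 = 0
g2 = g1 ∨ y = 0 ∨ 1 = 1
g3 = x ∧ g2 = 1 ∧ 1 = 1
g4 = g3 ⊽ y = 1 ⊽ 1 = 0
g5 = g4 ⊼ g1 = 0 ⊼ 0 = 1
g6 = z ⊼ g5 = 0 ⊼ 1 = 1
g7 = g6 ∧ g3 = 1 ∧ 1 = 1
g8 = w ∨ g7 = 0 ∨ 1 = 1
So g7 = 1 and g8 = 1.

x=1, y=1, z=0, w=0, u=0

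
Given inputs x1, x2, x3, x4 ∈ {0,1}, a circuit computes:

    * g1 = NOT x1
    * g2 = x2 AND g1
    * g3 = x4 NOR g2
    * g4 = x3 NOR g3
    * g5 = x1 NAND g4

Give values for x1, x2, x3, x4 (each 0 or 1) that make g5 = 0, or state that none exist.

x1=1, x2=1, x3=0, x4=1

Check with x1=1, x2=1, x3=0, x4=1:
g1 = NOT x1 = NOT 1 = 0
g2 = x2 AND g1 = 1 AND 0 = 0
g3 = x4 NOR g2 = 1 NOR 0 = 0
g4 = x3 NOR g3 = 0 NOR 0 = 1
g5 = x1 NAND g4 = 1 NAND 1 = 0
So g5 = 0 as required.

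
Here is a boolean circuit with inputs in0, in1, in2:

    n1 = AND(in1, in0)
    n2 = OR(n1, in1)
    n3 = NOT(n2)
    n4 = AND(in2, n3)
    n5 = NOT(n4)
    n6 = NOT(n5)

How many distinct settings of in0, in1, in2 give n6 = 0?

6

n6 = NOT(n5) must be 0, so n5 = 1.
n5 = NOT(n4) must be 1, so n4 = 0.
n4 = AND(in2, n3) must be 0, so at least one of in2, n3 is 0.
Satisfying assignments:
  in0=0, in1=0, in2=0
  in0=0, in1=1, in2=0
  in0=0, in1=1, in2=1
  in0=1, in1=0, in2=0
  in0=1, in1=1, in2=0
  in0=1, in1=1, in2=1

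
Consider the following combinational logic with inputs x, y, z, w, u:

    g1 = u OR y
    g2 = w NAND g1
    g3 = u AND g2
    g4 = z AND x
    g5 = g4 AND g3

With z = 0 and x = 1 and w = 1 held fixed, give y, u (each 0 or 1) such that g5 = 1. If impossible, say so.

no solution exists

With z = 0 and x = 1 and w = 1 fixed, none of the 4 settings of y, u give g5 = 1.
For example, with y=1, u=1:
g1 = u OR y = 1 OR 1 = 1
g2 = w NAND g1 = 1 NAND 1 = 0
g3 = u AND g2 = 1 AND 0 = 0
g4 = z AND x = 0 AND 1 = 0
g5 = g4 AND g3 = 0 AND 0 = 0
giving g5 = 0 ≠ 1.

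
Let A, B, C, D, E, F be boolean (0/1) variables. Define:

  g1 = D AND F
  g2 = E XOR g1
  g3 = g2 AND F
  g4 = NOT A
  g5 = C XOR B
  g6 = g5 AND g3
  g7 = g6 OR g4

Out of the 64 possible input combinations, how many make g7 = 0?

g7 = g6 OR g4 must be 0, so both g6 = 0 and g4 = 0.
Enumerating the 64 input combinations, 28 give g7 = 0 and 36 give g7 = 1.

28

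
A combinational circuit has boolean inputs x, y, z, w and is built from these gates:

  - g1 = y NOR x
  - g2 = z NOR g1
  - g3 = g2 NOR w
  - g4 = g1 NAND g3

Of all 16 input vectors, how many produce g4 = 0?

g4 = g1 NAND g3 must be 0, so both g1 = 1 and g3 = 1.
g1 = y NOR x must be 1, so both y = 0 and x = 0.
g3 = g2 NOR w must be 1, so both g2 = 0 and w = 0.
Enumerating the 16 input combinations, 2 give g4 = 0 and 14 give g4 = 1.

2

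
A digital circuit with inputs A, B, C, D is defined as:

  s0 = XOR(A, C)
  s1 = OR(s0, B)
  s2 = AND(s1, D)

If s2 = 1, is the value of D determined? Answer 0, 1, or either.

s2 = AND(s1, D) must be 1, so both s1 = 1 and D = 1.
s1 = OR(s0, B) must be 1, so at least one of s0, B is 1.
Every assignment with s2 = 1 has D = 1; there are 6 such assignment(s).

1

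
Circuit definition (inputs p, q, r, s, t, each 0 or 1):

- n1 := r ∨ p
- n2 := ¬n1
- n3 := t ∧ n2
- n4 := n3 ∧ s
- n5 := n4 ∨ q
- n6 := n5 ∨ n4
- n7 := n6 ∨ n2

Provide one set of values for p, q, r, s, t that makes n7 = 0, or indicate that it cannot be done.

p=1 q=0 r=0 s=0 t=1

Check with p=1 q=0 r=0 s=0 t=1:
n1 = r ∨ p = 0 ∨ 1 = 1
n2 = ¬n1 = ¬1 = 0
n3 = t ∧ n2 = 1 ∧ 0 = 0
n4 = n3 ∧ s = 0 ∧ 0 = 0
n5 = n4 ∨ q = 0 ∨ 0 = 0
n6 = n5 ∨ n4 = 0 ∨ 0 = 0
n7 = n6 ∨ n2 = 0 ∨ 0 = 0
So n7 = 0 as required.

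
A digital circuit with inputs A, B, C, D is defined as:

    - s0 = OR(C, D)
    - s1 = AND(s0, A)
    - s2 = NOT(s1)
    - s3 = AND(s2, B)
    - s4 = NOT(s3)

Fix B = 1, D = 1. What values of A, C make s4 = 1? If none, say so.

Check with B = 1, D = 1 and A=1, C=0:
s0 = OR(C, D) = OR(0, 1) = 1
s1 = AND(s0, A) = AND(1, 1) = 1
s2 = NOT(s1) = NOT 1 = 0
s3 = AND(s2, B) = AND(0, 1) = 0
s4 = NOT(s3) = NOT 0 = 1
So s4 = 1.

A=1, C=0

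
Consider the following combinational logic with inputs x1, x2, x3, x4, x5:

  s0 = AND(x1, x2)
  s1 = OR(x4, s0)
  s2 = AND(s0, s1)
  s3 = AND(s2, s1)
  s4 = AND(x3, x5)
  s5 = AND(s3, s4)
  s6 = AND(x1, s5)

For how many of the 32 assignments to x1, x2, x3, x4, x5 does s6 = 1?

2

s6 = AND(x1, s5) must be 1, so both x1 = 1 and s5 = 1.
Enumerating the 32 input combinations, 2 give s6 = 1 and 30 give s6 = 0.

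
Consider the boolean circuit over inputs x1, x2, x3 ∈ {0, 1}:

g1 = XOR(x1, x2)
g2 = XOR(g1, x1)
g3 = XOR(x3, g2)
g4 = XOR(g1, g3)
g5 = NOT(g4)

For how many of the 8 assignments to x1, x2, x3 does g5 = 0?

4

g5 = NOT(g4) must be 0, so g4 = 1.
Enumerating the 8 input combinations, 4 give g5 = 0 and 4 give g5 = 1.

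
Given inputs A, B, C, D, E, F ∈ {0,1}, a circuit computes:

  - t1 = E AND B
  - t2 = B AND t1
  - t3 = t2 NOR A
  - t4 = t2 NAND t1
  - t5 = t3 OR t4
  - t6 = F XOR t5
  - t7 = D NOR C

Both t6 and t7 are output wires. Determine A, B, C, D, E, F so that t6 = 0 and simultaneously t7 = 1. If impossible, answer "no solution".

Check with A=1, B=0, C=0, D=0, E=1, F=1:
t1 = E AND B = 1 AND 0 = 0
t2 = B AND t1 = 0 AND 0 = 0
t3 = t2 NOR A = 0 NOR 1 = 0
t4 = t2 NAND t1 = 0 NAND 0 = 1
t5 = t3 OR t4 = 0 OR 1 = 1
t6 = F XOR t5 = 1 XOR 1 = 0
t7 = D NOR C = 0 NOR 0 = 1
So t6 = 0 and t7 = 1.

A=1, B=0, C=0, D=0, E=1, F=1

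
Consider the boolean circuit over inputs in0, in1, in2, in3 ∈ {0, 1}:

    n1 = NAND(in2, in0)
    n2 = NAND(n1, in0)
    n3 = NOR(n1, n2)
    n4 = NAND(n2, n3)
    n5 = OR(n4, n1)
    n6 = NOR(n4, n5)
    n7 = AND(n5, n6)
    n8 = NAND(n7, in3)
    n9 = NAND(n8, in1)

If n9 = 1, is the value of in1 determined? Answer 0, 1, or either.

n9 = NAND(n8, in1) must be 1, so at least one of n8, in1 is 0.
Every assignment with n9 = 1 has in1 = 0; there are 8 such assignment(s).

0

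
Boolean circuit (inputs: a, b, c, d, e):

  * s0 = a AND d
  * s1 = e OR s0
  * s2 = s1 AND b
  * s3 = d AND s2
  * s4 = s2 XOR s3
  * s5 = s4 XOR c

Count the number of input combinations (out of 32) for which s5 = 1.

16

s5 = s4 XOR c must be 1, so s4 and c differ.
Enumerating the 32 input combinations, 16 give s5 = 1 and 16 give s5 = 0.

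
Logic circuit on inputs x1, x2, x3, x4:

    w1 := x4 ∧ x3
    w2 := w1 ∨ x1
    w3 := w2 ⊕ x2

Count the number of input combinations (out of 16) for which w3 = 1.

8

w3 = w2 ⊕ x2 must be 1, so w2 and x2 differ.
Enumerating the 16 input combinations, 8 give w3 = 1 and 8 give w3 = 0.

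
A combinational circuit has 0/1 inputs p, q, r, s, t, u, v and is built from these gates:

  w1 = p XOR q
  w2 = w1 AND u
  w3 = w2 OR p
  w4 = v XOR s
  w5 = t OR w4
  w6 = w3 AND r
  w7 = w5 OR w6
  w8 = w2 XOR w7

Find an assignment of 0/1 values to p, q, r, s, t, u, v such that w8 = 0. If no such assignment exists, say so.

p=0, q=0, r=0, s=1, t=0, u=1, v=1

w8 = w2 XOR w7 must be 0, so w2 and w7 are equal.
Check with p=0, q=0, r=0, s=1, t=0, u=1, v=1:
w1 = p XOR q = 0 XOR 0 = 0
w2 = w1 AND u = 0 AND 1 = 0
w3 = w2 OR p = 0 OR 0 = 0
w4 = v XOR s = 1 XOR 1 = 0
w5 = t OR w4 = 0 OR 0 = 0
w6 = w3 AND r = 0 AND 0 = 0
w7 = w5 OR w6 = 0 OR 0 = 0
w8 = w2 XOR w7 = 0 XOR 0 = 0
So w8 = 0 as required.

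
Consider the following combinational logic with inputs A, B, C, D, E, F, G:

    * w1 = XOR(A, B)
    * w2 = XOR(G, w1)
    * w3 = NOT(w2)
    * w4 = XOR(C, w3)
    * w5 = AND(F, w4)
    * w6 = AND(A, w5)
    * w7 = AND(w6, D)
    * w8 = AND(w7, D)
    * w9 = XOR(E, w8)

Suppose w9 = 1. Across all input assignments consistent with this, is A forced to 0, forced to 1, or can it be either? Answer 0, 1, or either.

either

Both values of A occur among assignments with w9 = 1:
  A=0: A=0, B=0, C=0, D=0, E=1, F=0, G=0
  A=1: A=1, B=0, C=0, D=0, E=1, F=0, G=0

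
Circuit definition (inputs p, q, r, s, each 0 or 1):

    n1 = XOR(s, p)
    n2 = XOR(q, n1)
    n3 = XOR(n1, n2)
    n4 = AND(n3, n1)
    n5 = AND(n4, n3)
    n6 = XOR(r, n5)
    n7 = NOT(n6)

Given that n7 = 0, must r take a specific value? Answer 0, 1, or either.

either

Both values of r occur among assignments with n7 = 0:
  r=0: p=0, q=1, r=0, s=1
  r=1: p=0, q=0, r=1, s=0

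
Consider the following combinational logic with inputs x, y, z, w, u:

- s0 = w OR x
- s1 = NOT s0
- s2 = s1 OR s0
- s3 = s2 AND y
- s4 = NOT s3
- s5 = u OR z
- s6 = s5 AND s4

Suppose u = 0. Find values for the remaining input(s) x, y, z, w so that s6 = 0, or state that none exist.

x=1 y=1 z=0 w=1

Check with u = 0 and x=1, y=1, z=0, w=1:
s0 = w OR x = 1 OR 1 = 1
s1 = NOT s0 = NOT 1 = 0
s2 = s1 OR s0 = 0 OR 1 = 1
s3 = s2 AND y = 1 AND 1 = 1
s4 = NOT s3 = NOT 1 = 0
s5 = u OR z = 0 OR 0 = 0
s6 = s5 AND s4 = 0 AND 0 = 0
So s6 = 0.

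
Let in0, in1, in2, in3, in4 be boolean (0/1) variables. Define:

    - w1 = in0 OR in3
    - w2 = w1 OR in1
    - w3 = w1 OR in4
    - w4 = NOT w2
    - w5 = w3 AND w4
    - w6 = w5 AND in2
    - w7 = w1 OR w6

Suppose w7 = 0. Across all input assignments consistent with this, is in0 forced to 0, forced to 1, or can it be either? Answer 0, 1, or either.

w7 = w1 OR w6 must be 0, so both w1 = 0 and w6 = 0.
Every assignment with w7 = 0 has in0 = 0; there are 7 such assignment(s).

0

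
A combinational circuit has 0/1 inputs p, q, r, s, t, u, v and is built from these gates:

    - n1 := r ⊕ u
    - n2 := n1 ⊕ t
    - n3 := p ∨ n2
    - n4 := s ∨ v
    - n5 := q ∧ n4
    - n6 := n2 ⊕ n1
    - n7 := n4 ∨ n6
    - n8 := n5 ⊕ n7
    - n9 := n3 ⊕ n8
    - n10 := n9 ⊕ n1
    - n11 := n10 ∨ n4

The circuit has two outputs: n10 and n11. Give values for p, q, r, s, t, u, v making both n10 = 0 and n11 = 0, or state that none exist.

p=0, q=0, r=0, s=0, t=1, u=0, v=0

Check with p=0, q=0, r=0, s=0, t=1, u=0, v=0:
n1 = r ⊕ u = 0 ⊕ 0 = 0
n2 = n1 ⊕ t = 0 ⊕ 1 = 1
n3 = p ∨ n2 = 0 ∨ 1 = 1
n4 = s ∨ v = 0 ∨ 0 = 0
n5 = q ∧ n4 = 0 ∧ 0 = 0
n6 = n2 ⊕ n1 = 1 ⊕ 0 = 1
n7 = n4 ∨ n6 = 0 ∨ 1 = 1
n8 = n5 ⊕ n7 = 0 ⊕ 1 = 1
n9 = n3 ⊕ n8 = 1 ⊕ 1 = 0
n10 = n9 ⊕ n1 = 0 ⊕ 0 = 0
n11 = n10 ∨ n4 = 0 ∨ 0 = 0
So n10 = 0 and n11 = 0.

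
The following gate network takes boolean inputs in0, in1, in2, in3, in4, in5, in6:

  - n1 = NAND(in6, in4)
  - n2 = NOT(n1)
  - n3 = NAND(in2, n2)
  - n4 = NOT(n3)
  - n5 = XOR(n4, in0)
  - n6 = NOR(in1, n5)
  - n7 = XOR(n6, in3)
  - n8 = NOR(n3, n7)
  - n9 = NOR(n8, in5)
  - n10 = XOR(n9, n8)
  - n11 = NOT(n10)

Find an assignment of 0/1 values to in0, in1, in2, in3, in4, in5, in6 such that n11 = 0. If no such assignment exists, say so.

n11 = NOT(n10) must be 0, so n10 = 1.
n10 = XOR(n9, n8) must be 1, so n9 and n8 differ.
Check with in0=0, in1=1, in2=1, in3=1, in4=0, in5=0, in6=0:
n1 = NAND(in6, in4) = NAND(0, 0) = 1
n2 = NOT(n1) = NOT 1 = 0
n3 = NAND(in2, n2) = NAND(1, 0) = 1
n4 = NOT(n3) = NOT 1 = 0
n5 = XOR(n4, in0) = XOR(0, 0) = 0
n6 = NOR(in1, n5) = NOR(1, 0) = 0
n7 = XOR(n6, in3) = XOR(0, 1) = 1
n8 = NOR(n3, n7) = NOR(1, 1) = 0
n9 = NOR(n8, in5) = NOR(0, 0) = 1
n10 = XOR(n9, n8) = XOR(1, 0) = 1
n11 = NOT(n10) = NOT 1 = 0
So n11 = 0 as required.

in0=0, in1=1, in2=1, in3=1, in4=0, in5=0, in6=0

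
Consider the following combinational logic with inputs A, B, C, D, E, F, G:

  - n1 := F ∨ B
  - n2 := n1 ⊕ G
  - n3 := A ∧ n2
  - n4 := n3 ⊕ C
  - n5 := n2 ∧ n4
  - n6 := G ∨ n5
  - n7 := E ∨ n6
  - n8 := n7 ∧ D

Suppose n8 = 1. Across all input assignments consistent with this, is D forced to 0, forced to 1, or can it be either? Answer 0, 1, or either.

1

n8 = n7 ∧ D must be 1, so both n7 = 1 and D = 1.
n7 = E ∨ n6 must be 1, so at least one of E, n6 is 1.
Every assignment with n8 = 1 has D = 1; there are 54 such assignment(s).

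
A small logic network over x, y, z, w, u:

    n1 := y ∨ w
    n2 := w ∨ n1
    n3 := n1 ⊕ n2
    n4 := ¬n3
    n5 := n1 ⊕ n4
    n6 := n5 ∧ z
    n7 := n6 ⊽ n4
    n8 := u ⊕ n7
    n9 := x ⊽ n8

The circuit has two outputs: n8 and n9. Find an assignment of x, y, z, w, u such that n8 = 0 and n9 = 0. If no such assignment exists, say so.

Check with x=1 y=1 z=0 w=1 u=0:
n1 = y ∨ w = 1 ∨ 1 = 1
n2 = w ∨ n1 = 1 ∨ 1 = 1
n3 = n1 ⊕ n2 = 1 ⊕ 1 = 0
n4 = ¬n3 = ¬0 = 1
n5 = n1 ⊕ n4 = 1 ⊕ 1 = 0
n6 = n5 ∧ z = 0 ∧ 0 = 0
n7 = n6 ⊽ n4 = 0 ⊽ 1 = 0
n8 = u ⊕ n7 = 0 ⊕ 0 = 0
n9 = x ⊽ n8 = 1 ⊽ 0 = 0
So n8 = 0 and n9 = 0.

x=1 y=1 z=0 w=1 u=0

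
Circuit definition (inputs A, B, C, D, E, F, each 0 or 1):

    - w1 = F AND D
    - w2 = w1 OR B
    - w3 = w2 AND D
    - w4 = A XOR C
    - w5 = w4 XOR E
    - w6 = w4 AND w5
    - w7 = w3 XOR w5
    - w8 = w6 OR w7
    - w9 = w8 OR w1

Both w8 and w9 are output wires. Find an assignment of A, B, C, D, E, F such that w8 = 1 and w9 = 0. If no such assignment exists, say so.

no solution exists

Across all 64 input combinations, none give both w8 = 1 and w9 = 0.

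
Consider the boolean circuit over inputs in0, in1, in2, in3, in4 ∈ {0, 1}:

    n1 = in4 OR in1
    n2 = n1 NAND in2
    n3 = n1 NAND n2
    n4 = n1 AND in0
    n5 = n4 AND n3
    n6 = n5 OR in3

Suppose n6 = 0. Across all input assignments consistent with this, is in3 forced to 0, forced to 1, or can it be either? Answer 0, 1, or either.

0

n6 = n5 OR in3 must be 0, so both n5 = 0 and in3 = 0.
n5 = n4 AND n3 must be 0, so at least one of n4, n3 is 0.
Every assignment with n6 = 0 has in3 = 0; there are 13 such assignment(s).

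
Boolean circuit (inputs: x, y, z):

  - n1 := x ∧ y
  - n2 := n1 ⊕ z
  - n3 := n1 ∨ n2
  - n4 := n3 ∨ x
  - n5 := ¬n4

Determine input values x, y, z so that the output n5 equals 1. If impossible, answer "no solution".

n5 = ¬n4 must be 1, so n4 = 0.
n4 = n3 ∨ x must be 0, so both n3 = 0 and x = 0.
n3 = n1 ∨ n2 must be 0, so both n1 = 0 and n2 = 0.
Check with x=0 y=1 z=0:
n1 = x ∧ y = 0 ∧ 1 = 0
n2 = n1 ⊕ z = 0 ⊕ 0 = 0
n3 = n1 ∨ n2 = 0 ∨ 0 = 0
n4 = n3 ∨ x = 0 ∨ 0 = 0
n5 = ¬n4 = ¬0 = 1
So n5 = 1 as required.

x=0 y=1 z=0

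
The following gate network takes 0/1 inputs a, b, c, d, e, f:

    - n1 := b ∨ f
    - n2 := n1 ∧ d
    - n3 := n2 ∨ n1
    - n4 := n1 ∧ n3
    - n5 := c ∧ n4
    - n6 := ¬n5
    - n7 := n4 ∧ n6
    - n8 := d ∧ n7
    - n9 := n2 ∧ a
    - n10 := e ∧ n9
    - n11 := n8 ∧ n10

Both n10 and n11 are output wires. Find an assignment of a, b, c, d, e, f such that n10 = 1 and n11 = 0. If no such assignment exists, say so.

Check with a=1, b=1, c=1, d=1, e=1, f=1:
n1 = b ∨ f = 1 ∨ 1 = 1
n2 = n1 ∧ d = 1 ∧ 1 = 1
n3 = n2 ∨ n1 = 1 ∨ 1 = 1
n4 = n1 ∧ n3 = 1 ∧ 1 = 1
n5 = c ∧ n4 = 1 ∧ 1 = 1
n6 = ¬n5 = ¬1 = 0
n7 = n4 ∧ n6 = 1 ∧ 0 = 0
n8 = d ∧ n7 = 1 ∧ 0 = 0
n9 = n2 ∧ a = 1 ∧ 1 = 1
n10 = e ∧ n9 = 1 ∧ 1 = 1
n11 = n8 ∧ n10 = 0 ∧ 1 = 0
So n10 = 1 and n11 = 0.

a=1, b=1, c=1, d=1, e=1, f=1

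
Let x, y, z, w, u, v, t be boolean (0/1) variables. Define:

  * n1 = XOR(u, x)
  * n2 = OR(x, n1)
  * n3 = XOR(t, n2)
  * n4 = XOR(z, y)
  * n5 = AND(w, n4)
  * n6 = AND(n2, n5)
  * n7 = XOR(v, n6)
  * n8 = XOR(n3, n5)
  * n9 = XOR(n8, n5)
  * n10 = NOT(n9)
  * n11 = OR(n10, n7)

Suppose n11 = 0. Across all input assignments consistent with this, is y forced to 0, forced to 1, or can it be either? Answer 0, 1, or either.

either

Both values of y occur among assignments with n11 = 0:
  y=0: x=0, y=0, z=0, w=0, u=0, v=0, t=1
  y=1: x=0, y=1, z=0, w=0, u=0, v=0, t=1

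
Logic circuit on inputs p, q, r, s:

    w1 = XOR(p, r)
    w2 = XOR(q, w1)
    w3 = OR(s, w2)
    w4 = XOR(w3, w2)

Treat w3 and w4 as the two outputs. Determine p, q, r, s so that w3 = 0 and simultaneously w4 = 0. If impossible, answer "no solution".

p=0, q=0, r=0, s=0

Check with p=0, q=0, r=0, s=0:
w1 = XOR(p, r) = XOR(0, 0) = 0
w2 = XOR(q, w1) = XOR(0, 0) = 0
w3 = OR(s, w2) = OR(0, 0) = 0
w4 = XOR(w3, w2) = XOR(0, 0) = 0
So w3 = 0 and w4 = 0.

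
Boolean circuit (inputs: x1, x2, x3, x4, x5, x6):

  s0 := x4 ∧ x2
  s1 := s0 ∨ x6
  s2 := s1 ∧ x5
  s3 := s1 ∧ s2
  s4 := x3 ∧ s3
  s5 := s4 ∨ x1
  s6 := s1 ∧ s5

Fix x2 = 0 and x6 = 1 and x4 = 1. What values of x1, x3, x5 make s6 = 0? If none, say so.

s6 = s1 ∧ s5 must be 0, so at least one of s1, s5 is 0.
Check with x2 = 0 and x6 = 1 and x4 = 1 and x1=0, x3=1, x5=0:
s0 = x4 ∧ x2 = 1 ∧ 0 = 0
s1 = s0 ∨ x6 = 0 ∨ 1 = 1
s2 = s1 ∧ x5 = 1 ∧ 0 = 0
s3 = s1 ∧ s2 = 1 ∧ 0 = 0
s4 = x3 ∧ s3 = 1 ∧ 0 = 0
s5 = s4 ∨ x1 = 0 ∨ 0 = 0
s6 = s1 ∧ s5 = 1 ∧ 0 = 0
So s6 = 0.

x1=0, x3=1, x5=0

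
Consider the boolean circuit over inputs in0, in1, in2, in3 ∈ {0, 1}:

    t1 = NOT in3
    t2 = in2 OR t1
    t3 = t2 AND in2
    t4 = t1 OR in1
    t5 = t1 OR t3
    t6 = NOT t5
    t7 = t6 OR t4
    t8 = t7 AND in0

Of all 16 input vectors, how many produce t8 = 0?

9

t8 = t7 AND in0 must be 0, so at least one of t7, in0 is 0.
Enumerating the 16 input combinations, 9 give t8 = 0 and 7 give t8 = 1.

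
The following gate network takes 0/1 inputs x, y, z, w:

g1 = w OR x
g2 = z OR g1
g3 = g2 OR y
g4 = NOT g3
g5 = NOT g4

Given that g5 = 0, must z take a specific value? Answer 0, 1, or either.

0

g5 = NOT g4 must be 0, so g4 = 1.
Every assignment with g5 = 0 has z = 0; there are 1 such assignment(s).
  x=0, y=0, z=0, w=0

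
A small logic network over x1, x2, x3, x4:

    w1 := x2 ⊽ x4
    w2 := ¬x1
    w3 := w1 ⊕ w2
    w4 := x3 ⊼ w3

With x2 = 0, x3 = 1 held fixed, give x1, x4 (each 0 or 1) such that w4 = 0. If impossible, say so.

x1=1, x4=0

w4 = x3 ⊼ w3 must be 0, so both x3 = 1 and w3 = 1.
w3 = w1 ⊕ w2 must be 1, so w1 and w2 differ.
Check with x2 = 0, x3 = 1 and x1=1, x4=0:
w1 = x2 ⊽ x4 = 0 ⊽ 0 = 1
w2 = ¬x1 = ¬1 = 0
w3 = w1 ⊕ w2 = 1 ⊕ 0 = 1
w4 = x3 ⊼ w3 = 1 ⊼ 1 = 0
So w4 = 0.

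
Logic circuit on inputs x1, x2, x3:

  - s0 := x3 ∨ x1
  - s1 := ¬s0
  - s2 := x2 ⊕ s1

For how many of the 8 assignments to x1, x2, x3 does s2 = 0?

s2 = x2 ⊕ s1 must be 0, so x2 and s1 are equal.
Satisfying assignments:
  x1=0, x2=0, x3=1
  x1=0, x2=1, x3=0
  x1=1, x2=0, x3=0
  x1=1, x2=0, x3=1

4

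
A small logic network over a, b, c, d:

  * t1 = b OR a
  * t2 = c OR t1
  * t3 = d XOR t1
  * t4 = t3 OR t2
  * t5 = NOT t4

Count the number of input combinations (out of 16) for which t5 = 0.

15

t5 = NOT t4 must be 0, so t4 = 1.
t4 = t3 OR t2 must be 1, so at least one of t3, t2 is 1.
Enumerating the 16 input combinations, 15 give t5 = 0 and 1 give t5 = 1.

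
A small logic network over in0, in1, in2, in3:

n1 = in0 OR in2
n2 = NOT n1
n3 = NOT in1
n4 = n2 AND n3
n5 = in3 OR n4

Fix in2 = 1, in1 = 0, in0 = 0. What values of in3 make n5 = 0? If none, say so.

n5 = in3 OR n4 must be 0, so both in3 = 0 and n4 = 0.
n4 = n2 AND n3 must be 0, so at least one of n2, n3 is 0.
Check with in2 = 1, in1 = 0, in0 = 0 and in3=0:
n1 = in0 OR in2 = 0 OR 1 = 1
n2 = NOT n1 = NOT 1 = 0
n3 = NOT in1 = NOT 0 = 1
n4 = n2 AND n3 = 0 AND 1 = 0
n5 = in3 OR n4 = 0 OR 0 = 0
So n5 = 0.

in3=0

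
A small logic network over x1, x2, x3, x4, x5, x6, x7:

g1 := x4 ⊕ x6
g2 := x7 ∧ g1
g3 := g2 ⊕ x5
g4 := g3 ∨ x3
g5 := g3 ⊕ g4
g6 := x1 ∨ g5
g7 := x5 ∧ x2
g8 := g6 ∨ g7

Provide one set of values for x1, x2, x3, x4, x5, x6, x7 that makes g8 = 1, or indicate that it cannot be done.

x1=1, x2=1, x3=0, x4=0, x5=0, x6=0, x7=0

g8 = g6 ∨ g7 must be 1, so at least one of g6, g7 is 1.
Check with x1=1, x2=1, x3=0, x4=0, x5=0, x6=0, x7=0:
g1 = x4 ⊕ x6 = 0 ⊕ 0 = 0
g2 = x7 ∧ g1 = 0 ∧ 0 = 0
g3 = g2 ⊕ x5 = 0 ⊕ 0 = 0
g4 = g3 ∨ x3 = 0 ∨ 0 = 0
g5 = g3 ⊕ g4 = 0 ⊕ 0 = 0
g6 = x1 ∨ g5 = 1 ∨ 0 = 1
g7 = x5 ∧ x2 = 0 ∧ 1 = 0
g8 = g6 ∨ g7 = 1 ∨ 0 = 1
So g8 = 1 as required.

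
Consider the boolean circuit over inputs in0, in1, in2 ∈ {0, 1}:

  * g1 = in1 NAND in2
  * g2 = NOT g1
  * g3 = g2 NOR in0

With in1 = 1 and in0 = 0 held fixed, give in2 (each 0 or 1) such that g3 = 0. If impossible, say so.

in2=1

g3 = g2 NOR in0 must be 0, so at least one of g2, in0 is 1.
Check with in1 = 1 and in0 = 0 and in2=1:
g1 = in1 NAND in2 = 1 NAND 1 = 0
g2 = NOT g1 = NOT 0 = 1
g3 = g2 NOR in0 = 1 NOR 0 = 0
So g3 = 0.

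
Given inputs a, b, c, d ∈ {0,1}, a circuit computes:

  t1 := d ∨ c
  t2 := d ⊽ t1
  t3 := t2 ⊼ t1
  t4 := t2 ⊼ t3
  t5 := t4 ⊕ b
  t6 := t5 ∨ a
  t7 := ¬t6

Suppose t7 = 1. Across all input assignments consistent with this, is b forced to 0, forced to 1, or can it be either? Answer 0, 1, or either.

Both values of b occur among assignments with t7 = 1:
  b=0: a=0, b=0, c=0, d=0
  b=1: a=0, b=1, c=0, d=1

either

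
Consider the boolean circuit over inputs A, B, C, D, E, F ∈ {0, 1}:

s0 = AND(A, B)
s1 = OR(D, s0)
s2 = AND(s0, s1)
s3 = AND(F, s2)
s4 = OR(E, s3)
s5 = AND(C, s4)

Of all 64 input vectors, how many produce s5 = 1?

18

s5 = AND(C, s4) must be 1, so both C = 1 and s4 = 1.
s4 = OR(E, s3) must be 1, so at least one of E, s3 is 1.
Enumerating the 64 input combinations, 18 give s5 = 1 and 46 give s5 = 0.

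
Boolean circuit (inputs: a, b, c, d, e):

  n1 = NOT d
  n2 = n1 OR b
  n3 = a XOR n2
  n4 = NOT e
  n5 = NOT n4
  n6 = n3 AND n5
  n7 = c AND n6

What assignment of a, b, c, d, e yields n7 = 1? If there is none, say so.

n7 = c AND n6 must be 1, so both c = 1 and n6 = 1.
Check with a=0 b=0 c=1 d=0 e=1:
n1 = NOT d = NOT 0 = 1
n2 = n1 OR b = 1 OR 0 = 1
n3 = a XOR n2 = 0 XOR 1 = 1
n4 = NOT e = NOT 1 = 0
n5 = NOT n4 = NOT 0 = 1
n6 = n3 AND n5 = 1 AND 1 = 1
n7 = c AND n6 = 1 AND 1 = 1
So n7 = 1 as required.

a=0 b=0 c=1 d=0 e=1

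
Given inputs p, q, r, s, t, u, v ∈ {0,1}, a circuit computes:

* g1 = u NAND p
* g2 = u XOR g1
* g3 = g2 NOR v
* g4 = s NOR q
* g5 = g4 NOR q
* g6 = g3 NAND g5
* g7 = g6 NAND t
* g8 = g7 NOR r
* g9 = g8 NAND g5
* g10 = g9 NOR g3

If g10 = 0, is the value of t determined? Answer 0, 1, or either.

Both values of t occur among assignments with g10 = 0:
  t=0: p=0, q=0, r=0, s=0, t=0, u=0, v=0
  t=1: p=0, q=0, r=0, s=0, t=1, u=0, v=0

either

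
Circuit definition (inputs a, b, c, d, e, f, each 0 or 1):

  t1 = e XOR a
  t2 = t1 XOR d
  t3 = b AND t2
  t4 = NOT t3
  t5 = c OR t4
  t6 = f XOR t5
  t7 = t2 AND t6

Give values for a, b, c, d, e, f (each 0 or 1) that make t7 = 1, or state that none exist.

a=0, b=0, c=1, d=1, e=0, f=0

t7 = t2 AND t6 must be 1, so both t2 = 1 and t6 = 1.
t2 = t1 XOR d must be 1, so t1 and d differ.
Check with a=0, b=0, c=1, d=1, e=0, f=0:
t1 = e XOR a = 0 XOR 0 = 0
t2 = t1 XOR d = 0 XOR 1 = 1
t3 = b AND t2 = 0 AND 1 = 0
t4 = NOT t3 = NOT 0 = 1
t5 = c OR t4 = 1 OR 1 = 1
t6 = f XOR t5 = 0 XOR 1 = 1
t7 = t2 AND t6 = 1 AND 1 = 1
So t7 = 1 as required.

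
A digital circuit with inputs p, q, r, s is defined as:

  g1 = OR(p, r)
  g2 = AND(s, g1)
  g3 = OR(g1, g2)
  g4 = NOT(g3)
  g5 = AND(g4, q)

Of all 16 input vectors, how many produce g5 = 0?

14

g5 = AND(g4, q) must be 0, so at least one of g4, q is 0.
Enumerating the 16 input combinations, 14 give g5 = 0 and 2 give g5 = 1.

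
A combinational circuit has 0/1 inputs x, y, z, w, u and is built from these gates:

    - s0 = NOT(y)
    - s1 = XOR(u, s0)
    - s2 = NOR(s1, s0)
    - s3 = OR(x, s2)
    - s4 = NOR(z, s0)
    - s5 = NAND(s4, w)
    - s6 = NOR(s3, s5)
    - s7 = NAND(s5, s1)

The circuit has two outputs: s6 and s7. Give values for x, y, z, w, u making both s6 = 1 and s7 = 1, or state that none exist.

x=0, y=1, z=0, w=1, u=1

Check with x=0, y=1, z=0, w=1, u=1:
s0 = NOT(y) = NOT 1 = 0
s1 = XOR(u, s0) = XOR(1, 0) = 1
s2 = NOR(s1, s0) = NOR(1, 0) = 0
s3 = OR(x, s2) = OR(0, 0) = 0
s4 = NOR(z, s0) = NOR(0, 0) = 1
s5 = NAND(s4, w) = NAND(1, 1) = 0
s6 = NOR(s3, s5) = NOR(0, 0) = 1
s7 = NAND(s5, s1) = NAND(0, 1) = 1
So s6 = 1 and s7 = 1.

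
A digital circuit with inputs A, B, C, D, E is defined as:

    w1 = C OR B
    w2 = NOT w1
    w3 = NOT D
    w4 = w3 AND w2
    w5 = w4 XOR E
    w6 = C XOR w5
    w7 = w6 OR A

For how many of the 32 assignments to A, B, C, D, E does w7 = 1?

24

w7 = w6 OR A must be 1, so at least one of w6, A is 1.
Enumerating the 32 input combinations, 24 give w7 = 1 and 8 give w7 = 0.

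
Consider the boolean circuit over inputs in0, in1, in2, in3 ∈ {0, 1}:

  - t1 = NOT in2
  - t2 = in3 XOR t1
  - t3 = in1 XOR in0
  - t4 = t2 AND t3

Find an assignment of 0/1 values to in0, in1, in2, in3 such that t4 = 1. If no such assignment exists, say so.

t4 = t2 AND t3 must be 1, so both t2 = 1 and t3 = 1.
t2 = in3 XOR t1 must be 1, so in3 and t1 differ.
t3 = in1 XOR in0 must be 1, so in1 and in0 differ.
Check with in0=1, in1=0, in2=1, in3=1:
t1 = NOT in2 = NOT 1 = 0
t2 = in3 XOR t1 = 1 XOR 0 = 1
t3 = in1 XOR in0 = 0 XOR 1 = 1
t4 = t2 AND t3 = 1 AND 1 = 1
So t4 = 1 as required.

in0=1, in1=0, in2=1, in3=1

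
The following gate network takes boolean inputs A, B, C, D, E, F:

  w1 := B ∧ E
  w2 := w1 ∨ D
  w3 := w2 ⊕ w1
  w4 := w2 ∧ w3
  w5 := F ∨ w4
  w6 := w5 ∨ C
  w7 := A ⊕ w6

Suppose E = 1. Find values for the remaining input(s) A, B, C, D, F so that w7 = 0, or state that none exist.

w7 = A ⊕ w6 must be 0, so A and w6 are equal.
Check with E = 1 and A=0, B=1, C=0, D=1, F=0:
w1 = B ∧ E = 1 ∧ 1 = 1
w2 = w1 ∨ D = 1 ∨ 1 = 1
w3 = w2 ⊕ w1 = 1 ⊕ 1 = 0
w4 = w2 ∧ w3 = 1 ∧ 0 = 0
w5 = F ∨ w4 = 0 ∨ 0 = 0
w6 = w5 ∨ C = 0 ∨ 0 = 0
w7 = A ⊕ w6 = 0 ⊕ 0 = 0
So w7 = 0.

A=0, B=1, C=0, D=1, F=0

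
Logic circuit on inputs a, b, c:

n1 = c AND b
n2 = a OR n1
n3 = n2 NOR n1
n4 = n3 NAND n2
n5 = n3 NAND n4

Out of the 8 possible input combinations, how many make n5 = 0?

n5 = n3 NAND n4 must be 0, so both n3 = 1 and n4 = 1.
n3 = n2 NOR n1 must be 1, so both n2 = 0 and n1 = 0.
Satisfying assignments:
  a=0, b=0, c=0
  a=0, b=0, c=1
  a=0, b=1, c=0

3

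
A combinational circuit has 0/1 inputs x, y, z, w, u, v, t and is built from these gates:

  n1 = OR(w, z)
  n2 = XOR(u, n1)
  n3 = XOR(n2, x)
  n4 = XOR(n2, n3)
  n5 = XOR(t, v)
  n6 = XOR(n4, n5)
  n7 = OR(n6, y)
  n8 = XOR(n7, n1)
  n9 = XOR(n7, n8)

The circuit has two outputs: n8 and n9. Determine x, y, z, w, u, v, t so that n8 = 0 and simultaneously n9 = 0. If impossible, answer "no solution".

Check with x=0 y=0 z=0 w=0 u=1 v=0 t=0:
n1 = OR(w, z) = OR(0, 0) = 0
n2 = XOR(u, n1) = XOR(1, 0) = 1
n3 = XOR(n2, x) = XOR(1, 0) = 1
n4 = XOR(n2, n3) = XOR(1, 1) = 0
n5 = XOR(t, v) = XOR(0, 0) = 0
n6 = XOR(n4, n5) = XOR(0, 0) = 0
n7 = OR(n6, y) = OR(0, 0) = 0
n8 = XOR(n7, n1) = XOR(0, 0) = 0
n9 = XOR(n7, n8) = XOR(0, 0) = 0
So n8 = 0 and n9 = 0.

x=0 y=0 z=0 w=0 u=1 v=0 t=0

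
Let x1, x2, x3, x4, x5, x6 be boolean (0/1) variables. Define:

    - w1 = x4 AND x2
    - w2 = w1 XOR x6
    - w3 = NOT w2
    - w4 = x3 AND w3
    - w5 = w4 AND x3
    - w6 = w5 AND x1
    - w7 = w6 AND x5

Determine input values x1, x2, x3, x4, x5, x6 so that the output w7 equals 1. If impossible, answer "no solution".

x1=1 x2=0 x3=1 x4=1 x5=1 x6=0

Check with x1=1 x2=0 x3=1 x4=1 x5=1 x6=0:
w1 = x4 AND x2 = 1 AND 0 = 0
w2 = w1 XOR x6 = 0 XOR 0 = 0
w3 = NOT w2 = NOT 0 = 1
w4 = x3 AND w3 = 1 AND 1 = 1
w5 = w4 AND x3 = 1 AND 1 = 1
w6 = w5 AND x1 = 1 AND 1 = 1
w7 = w6 AND x5 = 1 AND 1 = 1
So w7 = 1 as required.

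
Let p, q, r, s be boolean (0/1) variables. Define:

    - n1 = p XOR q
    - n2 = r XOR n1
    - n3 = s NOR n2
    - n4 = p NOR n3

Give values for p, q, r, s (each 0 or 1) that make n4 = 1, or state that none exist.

n4 = p NOR n3 must be 1, so both p = 0 and n3 = 0.
n3 = s NOR n2 must be 0, so at least one of s, n2 is 1.
Check with p=0, q=1, r=1, s=1:
n1 = p XOR q = 0 XOR 1 = 1
n2 = r XOR n1 = 1 XOR 1 = 0
n3 = s NOR n2 = 1 NOR 0 = 0
n4 = p NOR n3 = 0 NOR 0 = 1
So n4 = 1 as required.

p=0, q=1, r=1, s=1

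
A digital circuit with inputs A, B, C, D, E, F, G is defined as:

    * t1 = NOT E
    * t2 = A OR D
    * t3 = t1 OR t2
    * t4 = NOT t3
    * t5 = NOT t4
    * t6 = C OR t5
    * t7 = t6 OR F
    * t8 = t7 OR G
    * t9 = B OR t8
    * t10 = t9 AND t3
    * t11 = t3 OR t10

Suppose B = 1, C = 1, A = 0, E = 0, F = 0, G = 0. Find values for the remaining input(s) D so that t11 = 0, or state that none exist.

With B = 1, C = 1, A = 0, E = 0, F = 0, G = 0 fixed, none of the 2 settings of D give t11 = 0.
For example, with D=1:
t1 = NOT E = NOT 0 = 1
t2 = A OR D = 0 OR 1 = 1
t3 = t1 OR t2 = 1 OR 1 = 1
t4 = NOT t3 = NOT 1 = 0
t5 = NOT t4 = NOT 0 = 1
t6 = C OR t5 = 1 OR 1 = 1
t7 = t6 OR F = 1 OR 0 = 1
t8 = t7 OR G = 1 OR 0 = 1
t9 = B OR t8 = 1 OR 1 = 1
t10 = t9 AND t3 = 1 AND 1 = 1
t11 = t3 OR t10 = 1 OR 1 = 1
giving t11 = 1 ≠ 0.

no solution exists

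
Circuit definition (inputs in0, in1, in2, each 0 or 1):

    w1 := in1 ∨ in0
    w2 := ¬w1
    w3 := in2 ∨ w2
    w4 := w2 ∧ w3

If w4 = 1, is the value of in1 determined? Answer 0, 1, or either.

w4 = w2 ∧ w3 must be 1, so both w2 = 1 and w3 = 1.
w2 = ¬w1 must be 1, so w1 = 0.
Every assignment with w4 = 1 has in1 = 0; there are 2 such assignment(s).
  in0=0, in1=0, in2=0
  in0=0, in1=0, in2=1

0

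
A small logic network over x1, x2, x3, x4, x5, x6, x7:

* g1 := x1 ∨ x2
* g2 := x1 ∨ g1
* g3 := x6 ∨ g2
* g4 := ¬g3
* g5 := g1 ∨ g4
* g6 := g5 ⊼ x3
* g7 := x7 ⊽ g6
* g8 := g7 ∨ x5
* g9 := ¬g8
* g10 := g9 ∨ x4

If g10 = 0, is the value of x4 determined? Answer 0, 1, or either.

0

g10 = g9 ∨ x4 must be 0, so both g9 = 0 and x4 = 0.
g9 = ¬g8 must be 0, so g8 = 1.
g8 = g7 ∨ x5 must be 1, so at least one of g7, x5 is 1.
Every assignment with g10 = 0 has x4 = 0; there are 39 such assignment(s).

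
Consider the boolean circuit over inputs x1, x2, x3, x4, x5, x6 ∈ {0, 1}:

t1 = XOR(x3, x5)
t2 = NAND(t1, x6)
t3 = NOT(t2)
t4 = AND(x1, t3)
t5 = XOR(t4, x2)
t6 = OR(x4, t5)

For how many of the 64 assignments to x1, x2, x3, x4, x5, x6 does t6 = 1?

48

t6 = OR(x4, t5) must be 1, so at least one of x4, t5 is 1.
Enumerating the 64 input combinations, 48 give t6 = 1 and 16 give t6 = 0.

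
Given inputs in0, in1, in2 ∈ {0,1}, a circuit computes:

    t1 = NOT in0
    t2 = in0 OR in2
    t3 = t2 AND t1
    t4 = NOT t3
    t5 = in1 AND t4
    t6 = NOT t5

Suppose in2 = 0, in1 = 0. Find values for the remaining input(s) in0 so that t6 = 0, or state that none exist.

no solution exists

With in2 = 0, in1 = 0 fixed, none of the 2 settings of in0 give t6 = 0.
For example, with in0=1:
t1 = NOT in0 = NOT 1 = 0
t2 = in0 OR in2 = 1 OR 0 = 1
t3 = t2 AND t1 = 1 AND 0 = 0
t4 = NOT t3 = NOT 0 = 1
t5 = in1 AND t4 = 0 AND 1 = 0
t6 = NOT t5 = NOT 0 = 1
giving t6 = 1 ≠ 0.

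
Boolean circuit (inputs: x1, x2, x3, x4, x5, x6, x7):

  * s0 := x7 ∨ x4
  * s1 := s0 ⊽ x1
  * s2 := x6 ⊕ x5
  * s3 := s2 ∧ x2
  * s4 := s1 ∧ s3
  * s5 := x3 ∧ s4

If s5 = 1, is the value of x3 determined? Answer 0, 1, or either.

s5 = x3 ∧ s4 must be 1, so both x3 = 1 and s4 = 1.
s4 = s1 ∧ s3 must be 1, so both s1 = 1 and s3 = 1.
Every assignment with s5 = 1 has x3 = 1; there are 2 such assignment(s).
  x1=0, x2=1, x3=1, x4=0, x5=0, x6=1, x7=0
  x1=0, x2=1, x3=1, x4=0, x5=1, x6=0, x7=0

1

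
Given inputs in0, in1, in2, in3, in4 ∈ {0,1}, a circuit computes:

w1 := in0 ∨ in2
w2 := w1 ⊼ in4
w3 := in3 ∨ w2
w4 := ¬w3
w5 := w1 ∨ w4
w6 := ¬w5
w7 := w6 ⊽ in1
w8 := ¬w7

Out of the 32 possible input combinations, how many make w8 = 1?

20

w8 = ¬w7 must be 1, so w7 = 0.
w7 = w6 ⊽ in1 must be 0, so at least one of w6, in1 is 1.
Enumerating the 32 input combinations, 20 give w8 = 1 and 12 give w8 = 0.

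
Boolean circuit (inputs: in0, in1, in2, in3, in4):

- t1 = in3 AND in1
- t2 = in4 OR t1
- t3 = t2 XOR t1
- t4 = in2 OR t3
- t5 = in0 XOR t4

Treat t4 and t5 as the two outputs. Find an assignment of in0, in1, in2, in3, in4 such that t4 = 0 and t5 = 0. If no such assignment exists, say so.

Check with in0=0, in1=0, in2=0, in3=0, in4=0:
t1 = in3 AND in1 = 0 AND 0 = 0
t2 = in4 OR t1 = 0 OR 0 = 0
t3 = t2 XOR t1 = 0 XOR 0 = 0
t4 = in2 OR t3 = 0 OR 0 = 0
t5 = in0 XOR t4 = 0 XOR 0 = 0
So t4 = 0 and t5 = 0.

in0=0, in1=0, in2=0, in3=0, in4=0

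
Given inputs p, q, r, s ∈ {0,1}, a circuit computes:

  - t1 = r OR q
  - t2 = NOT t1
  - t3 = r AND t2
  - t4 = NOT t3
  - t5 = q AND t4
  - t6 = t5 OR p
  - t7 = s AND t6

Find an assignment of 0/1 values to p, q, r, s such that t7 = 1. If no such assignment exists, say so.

p=0, q=1, r=1, s=1

t7 = s AND t6 must be 1, so both s = 1 and t6 = 1.
t6 = t5 OR p must be 1, so at least one of t5, p is 1.
Check with p=0, q=1, r=1, s=1:
t1 = r OR q = 1 OR 1 = 1
t2 = NOT t1 = NOT 1 = 0
t3 = r AND t2 = 1 AND 0 = 0
t4 = NOT t3 = NOT 0 = 1
t5 = q AND t4 = 1 AND 1 = 1
t6 = t5 OR p = 1 OR 0 = 1
t7 = s AND t6 = 1 AND 1 = 1
So t7 = 1 as required.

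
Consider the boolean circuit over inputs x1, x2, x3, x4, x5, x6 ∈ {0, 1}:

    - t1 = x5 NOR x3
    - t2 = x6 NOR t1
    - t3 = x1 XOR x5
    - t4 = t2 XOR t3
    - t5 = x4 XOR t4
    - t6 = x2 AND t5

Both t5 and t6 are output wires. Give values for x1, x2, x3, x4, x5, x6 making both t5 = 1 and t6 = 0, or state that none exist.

Check with x1=0, x2=0, x3=1, x4=0, x5=0, x6=0:
t1 = x5 NOR x3 = 0 NOR 1 = 0
t2 = x6 NOR t1 = 0 NOR 0 = 1
t3 = x1 XOR x5 = 0 XOR 0 = 0
t4 = t2 XOR t3 = 1 XOR 0 = 1
t5 = x4 XOR t4 = 0 XOR 1 = 1
t6 = x2 AND t5 = 0 AND 1 = 0
So t5 = 1 and t6 = 0.

x1=0, x2=0, x3=1, x4=0, x5=0, x6=0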